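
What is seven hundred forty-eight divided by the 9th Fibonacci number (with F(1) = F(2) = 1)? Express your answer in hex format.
Convert seven hundred forty-eight (English words) → 7×100 + 48 = 748 (decimal)
Convert the 9th Fibonacci number (with F(1) = F(2) = 1) (Fibonacci index) → 1, 1, 2, 3, 5, 8, 13, 21, 34 → 34 (decimal)
Compute 748 ÷ 34 = 22
Convert 22 (decimal) → 22 = 1×16 + 6 → 0x16 (hexadecimal)
0x16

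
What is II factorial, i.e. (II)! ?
Convert II (Roman numeral) → 1 + 1 = 2 (decimal)
Compute 2! = 2
2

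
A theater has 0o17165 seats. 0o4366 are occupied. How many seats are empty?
Convert 0o17165 (octal) → 1×4096 + 7×512 + 1×64 + 6×8 + 5 = 7797 (decimal)
Convert 0o4366 (octal) → 4×512 + 3×64 + 6×8 + 6 = 2294 (decimal)
Compute 7797 - 2294 = 5503
5503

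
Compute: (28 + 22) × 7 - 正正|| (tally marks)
Convert 正正|| (tally marks) → 5 + 5 + 2 = 12 (decimal)
Expression in decimal: (28 + 22) × 7 - 12
Parentheses first: 28 + 22 = 50
Multiply: 50 × 7 = 350
Subtract: 350 - 12 = 338
338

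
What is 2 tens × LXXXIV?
Convert 2 tens (place-value notation) → 2×10 = 20 (decimal)
Convert LXXXIV (Roman numeral) → 50 + 10 + 10 + 10 + 4 = 84 (decimal)
Compute 20 × 84 = 1680
1680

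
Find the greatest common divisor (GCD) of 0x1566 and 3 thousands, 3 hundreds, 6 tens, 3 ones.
Convert 0x1566 (hexadecimal) → 1×4096 + 5×256 + 6×16 + 6 = 5478 (decimal)
Convert 3 thousands, 3 hundreds, 6 tens, 3 ones (place-value notation) → 3×1000 + 3×100 + 6×10 + 3 = 3363 (decimal)
Compute gcd(5478, 3363) = 3
3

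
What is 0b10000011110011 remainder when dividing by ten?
Convert 0b10000011110011 (binary) → 8192 + 128 + 64 + 32 + 16 + 2 + 1 = 8435 (decimal)
Convert ten (English words) → 10 (decimal)
Compute 8435 mod 10 = 5
5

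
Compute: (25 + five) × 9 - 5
Convert five (English words) → 5 (decimal)
Expression in decimal: (25 + 5) × 9 - 5
Parentheses first: 25 + 5 = 30
Multiply: 30 × 9 = 270
Subtract: 270 - 5 = 265
265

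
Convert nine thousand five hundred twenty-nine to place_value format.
Convert nine thousand five hundred twenty-nine (English words) → 9×1000 + 5×100 + 29 = 9529 (decimal)
Convert 9529 (decimal) → 9529 = 9×1000 + 5×100 + 2×10 + 9 → 9 thousands, 5 hundreds, 2 tens, 9 ones (place-value notation)
9 thousands, 5 hundreds, 2 tens, 9 ones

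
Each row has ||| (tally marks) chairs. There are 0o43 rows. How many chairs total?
Convert ||| (tally marks) → 3 (decimal)
Convert 0o43 (octal) → 4×8 + 3 = 35 (decimal)
Compute 3 × 35 = 105
105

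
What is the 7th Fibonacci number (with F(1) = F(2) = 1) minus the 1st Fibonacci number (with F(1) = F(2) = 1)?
The 7th Fibonacci number (with F(1) = F(2) = 1): 1, 1, 2, 3, 5, 8, 13 → 13
Convert the 1st Fibonacci number (with F(1) = F(2) = 1) (Fibonacci index) → 1 (decimal)
Compute 13 - 1 = 12
12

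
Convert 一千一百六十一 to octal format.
Convert 一千一百六十一 (Chinese numeral) → 1×1000 + 1×100 + 6×10 + 1 = 1161 (decimal)
Convert 1161 (decimal) → 1161 = 2×512 + 2×64 + 1×8 + 1 → 0o2211 (octal)
0o2211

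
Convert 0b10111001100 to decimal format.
Convert 0b10111001100 (binary) → 1024 + 256 + 128 + 64 + 8 + 4 = 1484 (decimal)
1484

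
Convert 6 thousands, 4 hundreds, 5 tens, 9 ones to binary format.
Convert 6 thousands, 4 hundreds, 5 tens, 9 ones (place-value notation) → 6×1000 + 4×100 + 5×10 + 9 = 6459 (decimal)
Convert 6459 (decimal) → 6459 = 4096 + 2048 + 256 + 32 + 16 + 8 + 2 + 1 → 0b1100100111011 (binary)
0b1100100111011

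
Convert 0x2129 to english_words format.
Convert 0x2129 (hexadecimal) → 2×4096 + 1×256 + 2×16 + 9 = 8489 (decimal)
Convert 8489 (decimal) → 8489 = 8×1000 + 4×100 + 89 → eight thousand four hundred eighty-nine (English words)
eight thousand four hundred eighty-nine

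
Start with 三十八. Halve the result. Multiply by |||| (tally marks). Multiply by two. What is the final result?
Convert 三十八 (Chinese numeral) → 3×10 + 8 = 38 (decimal)
Start: 38
38 ÷ 2 = 19
Convert |||| (tally marks) → 4 (decimal)
19 × 4 = 76
Convert two (English words) → 2 (decimal)
76 × 2 = 152
152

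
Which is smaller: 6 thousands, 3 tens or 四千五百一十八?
Convert 6 thousands, 3 tens (place-value notation) → 6×1000 + 3×10 = 6030 (decimal)
Convert 四千五百一十八 (Chinese numeral) → 4×1000 + 5×100 + 1×10 + 8 = 4518 (decimal)
Compare 6030 vs 4518: smaller = 4518
4518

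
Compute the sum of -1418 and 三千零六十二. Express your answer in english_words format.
Convert 三千零六十二 (Chinese numeral) → 3×1000 + 6×10 + 2 = 3062 (decimal)
Compute -1418 + 3062 = 1644
Convert 1644 (decimal) → 1644 = 1×1000 + 6×100 + 44 → one thousand six hundred forty-four (English words)
one thousand six hundred forty-four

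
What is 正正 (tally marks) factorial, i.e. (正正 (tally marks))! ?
Convert 正正 (tally marks) → 5 + 5 = 10 (decimal)
Compute 10! = 3628800
3628800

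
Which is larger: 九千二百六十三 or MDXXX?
Convert 九千二百六十三 (Chinese numeral) → 9×1000 + 2×100 + 6×10 + 3 = 9263 (decimal)
Convert MDXXX (Roman numeral) → 1000 + 500 + 10 + 10 + 10 = 1530 (decimal)
Compare 9263 vs 1530: larger = 9263
9263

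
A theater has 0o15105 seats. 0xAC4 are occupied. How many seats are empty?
Convert 0o15105 (octal) → 1×4096 + 5×512 + 1×64 + 5 = 6725 (decimal)
Convert 0xAC4 (hexadecimal) → 10×256 + 12×16 + 4 = 2756 (decimal)
Compute 6725 - 2756 = 3969
3969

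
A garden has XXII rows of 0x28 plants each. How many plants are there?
Convert 0x28 (hexadecimal) → 2×16 + 8 = 40 (decimal)
Convert XXII (Roman numeral) → 10 + 10 + 1 + 1 = 22 (decimal)
Compute 40 × 22 = 880
880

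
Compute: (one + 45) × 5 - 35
Convert one (English words) → 1 (decimal)
Expression in decimal: (1 + 45) × 5 - 35
Parentheses first: 1 + 45 = 46
Multiply: 46 × 5 = 230
Subtract: 230 - 35 = 195
195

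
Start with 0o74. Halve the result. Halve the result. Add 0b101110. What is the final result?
Convert 0o74 (octal) → 7×8 + 4 = 60 (decimal)
Start: 60
60 ÷ 2 = 30
30 ÷ 2 = 15
Convert 0b101110 (binary) → 32 + 8 + 4 + 2 = 46 (decimal)
15 + 46 = 61
61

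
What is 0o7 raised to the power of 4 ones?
Convert 0o7 (octal) → 7 (decimal)
Convert 4 ones (place-value notation) → 4 (decimal)
Compute 7 ^ 4 = 2401
2401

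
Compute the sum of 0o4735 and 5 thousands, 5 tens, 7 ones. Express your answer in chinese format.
Convert 0o4735 (octal) → 4×512 + 7×64 + 3×8 + 5 = 2525 (decimal)
Convert 5 thousands, 5 tens, 7 ones (place-value notation) → 5×1000 + 5×10 + 7 = 5057 (decimal)
Compute 2525 + 5057 = 7582
Convert 7582 (decimal) → 7582 = 7×1000 + 5×100 + 8×10 + 2 → 七千五百八十二 (Chinese numeral)
七千五百八十二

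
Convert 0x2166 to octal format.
Convert 0x2166 (hexadecimal) → 2×4096 + 1×256 + 6×16 + 6 = 8550 (decimal)
Convert 8550 (decimal) → 8550 = 2×4096 + 5×64 + 4×8 + 6 → 0o20546 (octal)
0o20546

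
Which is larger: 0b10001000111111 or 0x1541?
Convert 0b10001000111111 (binary) → 8192 + 512 + 32 + 16 + 8 + 4 + 2 + 1 = 8767 (decimal)
Convert 0x1541 (hexadecimal) → 1×4096 + 5×256 + 4×16 + 1 = 5441 (decimal)
Compare 8767 vs 5441: larger = 8767
8767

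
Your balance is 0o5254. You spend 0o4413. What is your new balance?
Convert 0o5254 (octal) → 5×512 + 2×64 + 5×8 + 4 = 2732 (decimal)
Convert 0o4413 (octal) → 4×512 + 4×64 + 1×8 + 3 = 2315 (decimal)
Compute 2732 - 2315 = 417
417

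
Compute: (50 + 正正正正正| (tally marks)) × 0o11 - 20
Convert 正正正正正| (tally marks) → 5 + 5 + 5 + 5 + 5 + 1 = 26 (decimal)
Convert 0o11 (octal) → 1×8 + 1 = 9 (decimal)
Expression in decimal: (50 + 26) × 9 - 20
Parentheses first: 50 + 26 = 76
Multiply: 76 × 9 = 684
Subtract: 684 - 20 = 664
664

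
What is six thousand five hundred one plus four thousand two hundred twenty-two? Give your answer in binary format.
Convert six thousand five hundred one (English words) → 6×1000 + 5×100 + 1 = 6501 (decimal)
Convert four thousand two hundred twenty-two (English words) → 4×1000 + 2×100 + 22 = 4222 (decimal)
Compute 6501 + 4222 = 10723
Convert 10723 (decimal) → 10723 = 8192 + 2048 + 256 + 128 + 64 + 32 + 2 + 1 → 0b10100111100011 (binary)
0b10100111100011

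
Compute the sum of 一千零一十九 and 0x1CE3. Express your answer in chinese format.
Convert 一千零一十九 (Chinese numeral) → 1×1000 + 1×10 + 9 = 1019 (decimal)
Convert 0x1CE3 (hexadecimal) → 1×4096 + 12×256 + 14×16 + 3 = 7395 (decimal)
Compute 1019 + 7395 = 8414
Convert 8414 (decimal) → 8414 = 8×1000 + 4×100 + 1×10 + 4 → 八千四百一十四 (Chinese numeral)
八千四百一十四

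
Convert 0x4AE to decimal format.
Convert 0x4AE (hexadecimal) → 4×256 + 10×16 + 14 = 1198 (decimal)
1198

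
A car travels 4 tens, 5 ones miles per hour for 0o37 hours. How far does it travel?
Convert 4 tens, 5 ones (place-value notation) → 4×10 + 5 = 45 (decimal)
Convert 0o37 (octal) → 3×8 + 7 = 31 (decimal)
Compute 45 × 31 = 1395
1395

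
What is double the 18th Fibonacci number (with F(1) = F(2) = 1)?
The 18th Fibonacci number (with F(1) = F(2) = 1) = 2584
Compute 2584 × 2 = 5168
5168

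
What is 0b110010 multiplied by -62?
Convert 0b110010 (binary) → 32 + 16 + 2 = 50 (decimal)
Compute 50 × -62 = -3100
-3100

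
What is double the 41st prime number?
The 41st prime number = 179
Compute 179 × 2 = 358
358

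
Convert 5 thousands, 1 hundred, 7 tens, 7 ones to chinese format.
Convert 5 thousands, 1 hundred, 7 tens, 7 ones (place-value notation) → 5×1000 + 1×100 + 7×10 + 7 = 5177 (decimal)
Convert 5177 (decimal) → 5177 = 5×1000 + 1×100 + 7×10 + 7 → 五千一百七十七 (Chinese numeral)
五千一百七十七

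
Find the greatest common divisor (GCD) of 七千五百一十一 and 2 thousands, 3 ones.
Convert 七千五百一十一 (Chinese numeral) → 7×1000 + 5×100 + 1×10 + 1 = 7511 (decimal)
Convert 2 thousands, 3 ones (place-value notation) → 2×1000 + 3 = 2003 (decimal)
Compute gcd(7511, 2003) = 1
1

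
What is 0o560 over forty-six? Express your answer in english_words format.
Convert 0o560 (octal) → 5×64 + 6×8 = 368 (decimal)
Convert forty-six (English words) → 46 (decimal)
Compute 368 ÷ 46 = 8
Convert 8 (decimal) → eight (English words)
eight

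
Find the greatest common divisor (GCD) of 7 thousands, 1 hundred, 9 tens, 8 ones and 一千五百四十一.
Convert 7 thousands, 1 hundred, 9 tens, 8 ones (place-value notation) → 7×1000 + 1×100 + 9×10 + 8 = 7198 (decimal)
Convert 一千五百四十一 (Chinese numeral) → 1×1000 + 5×100 + 4×10 + 1 = 1541 (decimal)
Compute gcd(7198, 1541) = 1
1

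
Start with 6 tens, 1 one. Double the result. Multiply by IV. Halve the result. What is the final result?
Convert 6 tens, 1 one (place-value notation) → 6×10 + 1 = 61 (decimal)
Start: 61
61 × 2 = 122
Convert IV (Roman numeral) → 4 (decimal)
122 × 4 = 488
488 ÷ 2 = 244
244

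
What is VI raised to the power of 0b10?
Convert VI (Roman numeral) → 5 + 1 = 6 (decimal)
Convert 0b10 (binary) → 2 (decimal)
Compute 6 ^ 2 = 36
36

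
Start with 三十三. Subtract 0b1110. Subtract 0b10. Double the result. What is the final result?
Convert 三十三 (Chinese numeral) → 3×10 + 3 = 33 (decimal)
Start: 33
Convert 0b1110 (binary) → 8 + 4 + 2 = 14 (decimal)
33 - 14 = 19
Convert 0b10 (binary) → 2 (decimal)
19 - 2 = 17
17 × 2 = 34
34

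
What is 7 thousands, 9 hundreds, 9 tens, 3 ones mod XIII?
Convert 7 thousands, 9 hundreds, 9 tens, 3 ones (place-value notation) → 7×1000 + 9×100 + 9×10 + 3 = 7993 (decimal)
Convert XIII (Roman numeral) → 10 + 1 + 1 + 1 = 13 (decimal)
Compute 7993 mod 13 = 11
11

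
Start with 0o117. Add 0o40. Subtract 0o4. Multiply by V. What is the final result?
Convert 0o117 (octal) → 1×64 + 1×8 + 7 = 79 (decimal)
Start: 79
Convert 0o40 (octal) → 4×8 = 32 (decimal)
79 + 32 = 111
Convert 0o4 (octal) → 4 (decimal)
111 - 4 = 107
Convert V (Roman numeral) → 5 (decimal)
107 × 5 = 535
535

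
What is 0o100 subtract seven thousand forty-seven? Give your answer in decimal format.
Convert 0o100 (octal) → 1×64 = 64 (decimal)
Convert seven thousand forty-seven (English words) → 7×1000 + 47 = 7047 (decimal)
Compute 64 - 7047 = -6983
-6983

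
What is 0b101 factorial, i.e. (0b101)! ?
Convert 0b101 (binary) → 4 + 1 = 5 (decimal)
Compute 5! = 120
120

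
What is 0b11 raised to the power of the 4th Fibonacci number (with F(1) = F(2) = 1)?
Convert 0b11 (binary) → 2 + 1 = 3 (decimal)
Convert the 4th Fibonacci number (with F(1) = F(2) = 1) (Fibonacci index) → 1, 1, 2, 3 → 3 (decimal)
Compute 3 ^ 3 = 27
27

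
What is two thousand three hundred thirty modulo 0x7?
Convert two thousand three hundred thirty (English words) → 2×1000 + 3×100 + 30 = 2330 (decimal)
Convert 0x7 (hexadecimal) → 7 (decimal)
Compute 2330 mod 7 = 6
6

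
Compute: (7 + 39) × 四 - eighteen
Convert 四 (Chinese numeral) → 4 (decimal)
Convert eighteen (English words) → 18 (decimal)
Expression in decimal: (7 + 39) × 4 - 18
Parentheses first: 7 + 39 = 46
Multiply: 46 × 4 = 184
Subtract: 184 - 18 = 166
166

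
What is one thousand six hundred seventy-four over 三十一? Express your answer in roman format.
Convert one thousand six hundred seventy-four (English words) → 1×1000 + 6×100 + 74 = 1674 (decimal)
Convert 三十一 (Chinese numeral) → 3×10 + 1 = 31 (decimal)
Compute 1674 ÷ 31 = 54
Convert 54 (decimal) → 54 = 50 + 4 → LIV (Roman numeral)
LIV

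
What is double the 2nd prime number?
The 2nd prime number = 3
Compute 3 × 2 = 6
6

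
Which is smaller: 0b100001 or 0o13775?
Convert 0b100001 (binary) → 32 + 1 = 33 (decimal)
Convert 0o13775 (octal) → 1×4096 + 3×512 + 7×64 + 7×8 + 5 = 6141 (decimal)
Compare 33 vs 6141: smaller = 33
33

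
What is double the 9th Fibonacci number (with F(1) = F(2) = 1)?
The 9th Fibonacci number (with F(1) = F(2) = 1): 1, 1, 2, 3, 5, 8, 13, 21, 34 → 34
Compute 34 × 2 = 68
68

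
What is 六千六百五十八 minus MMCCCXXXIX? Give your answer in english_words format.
Convert 六千六百五十八 (Chinese numeral) → 6×1000 + 6×100 + 5×10 + 8 = 6658 (decimal)
Convert MMCCCXXXIX (Roman numeral) → 1000 + 1000 + 100 + 100 + 100 + 10 + 10 + 10 + 9 = 2339 (decimal)
Compute 6658 - 2339 = 4319
Convert 4319 (decimal) → 4319 = 4×1000 + 3×100 + 19 → four thousand three hundred nineteen (English words)
four thousand three hundred nineteen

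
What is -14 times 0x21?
Convert 0x21 (hexadecimal) → 2×16 + 1 = 33 (decimal)
Compute -14 × 33 = -462
-462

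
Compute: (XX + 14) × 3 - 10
Convert XX (Roman numeral) → 10 + 10 = 20 (decimal)
Expression in decimal: (20 + 14) × 3 - 10
Parentheses first: 20 + 14 = 34
Multiply: 34 × 3 = 102
Subtract: 102 - 10 = 92
92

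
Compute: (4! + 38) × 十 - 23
Convert 4! (factorial) → 24 (decimal)
Convert 十 (Chinese numeral) → 1×10 = 10 (decimal)
Expression in decimal: (24 + 38) × 10 - 23
Parentheses first: 24 + 38 = 62
Multiply: 62 × 10 = 620
Subtract: 620 - 23 = 597
597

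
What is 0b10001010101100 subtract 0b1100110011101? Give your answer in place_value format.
Convert 0b10001010101100 (binary) → 8192 + 512 + 128 + 32 + 8 + 4 = 8876 (decimal)
Convert 0b1100110011101 (binary) → 4096 + 2048 + 256 + 128 + 16 + 8 + 4 + 1 = 6557 (decimal)
Compute 8876 - 6557 = 2319
Convert 2319 (decimal) → 2319 = 2×1000 + 3×100 + 1×10 + 9 → 2 thousands, 3 hundreds, 1 ten, 9 ones (place-value notation)
2 thousands, 3 hundreds, 1 ten, 9 ones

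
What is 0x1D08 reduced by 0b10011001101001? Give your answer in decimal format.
Convert 0x1D08 (hexadecimal) → 1×4096 + 13×256 + 8 = 7432 (decimal)
Convert 0b10011001101001 (binary) → 8192 + 1024 + 512 + 64 + 32 + 8 + 1 = 9833 (decimal)
Compute 7432 - 9833 = -2401
-2401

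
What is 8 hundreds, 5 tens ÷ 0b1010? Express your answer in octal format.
Convert 8 hundreds, 5 tens (place-value notation) → 8×100 + 5×10 = 850 (decimal)
Convert 0b1010 (binary) → 8 + 2 = 10 (decimal)
Compute 850 ÷ 10 = 85
Convert 85 (decimal) → 85 = 1×64 + 2×8 + 5 → 0o125 (octal)
0o125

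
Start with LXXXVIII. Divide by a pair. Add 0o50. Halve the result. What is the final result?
Convert LXXXVIII (Roman numeral) → 50 + 10 + 10 + 10 + 5 + 1 + 1 + 1 = 88 (decimal)
Start: 88
Convert a pair (colloquial) → 2 (decimal)
88 ÷ 2 = 44
Convert 0o50 (octal) → 5×8 = 40 (decimal)
44 + 40 = 84
84 ÷ 2 = 42
42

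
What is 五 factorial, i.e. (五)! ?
Convert 五 (Chinese numeral) → 5 (decimal)
Compute 5! = 120
120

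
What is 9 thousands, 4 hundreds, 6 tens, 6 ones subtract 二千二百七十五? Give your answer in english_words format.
Convert 9 thousands, 4 hundreds, 6 tens, 6 ones (place-value notation) → 9×1000 + 4×100 + 6×10 + 6 = 9466 (decimal)
Convert 二千二百七十五 (Chinese numeral) → 2×1000 + 2×100 + 7×10 + 5 = 2275 (decimal)
Compute 9466 - 2275 = 7191
Convert 7191 (decimal) → 7191 = 7×1000 + 1×100 + 91 → seven thousand one hundred ninety-one (English words)
seven thousand one hundred ninety-one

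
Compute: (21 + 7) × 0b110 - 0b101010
Convert 0b110 (binary) → 4 + 2 = 6 (decimal)
Convert 0b101010 (binary) → 32 + 8 + 2 = 42 (decimal)
Expression in decimal: (21 + 7) × 6 - 42
Parentheses first: 21 + 7 = 28
Multiply: 28 × 6 = 168
Subtract: 168 - 42 = 126
126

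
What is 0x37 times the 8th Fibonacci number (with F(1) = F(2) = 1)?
Convert 0x37 (hexadecimal) → 3×16 + 7 = 55 (decimal)
Convert the 8th Fibonacci number (with F(1) = F(2) = 1) (Fibonacci index) → 1, 1, 2, 3, 5, 8, 13, 21 → 21 (decimal)
Compute 55 × 21 = 1155
1155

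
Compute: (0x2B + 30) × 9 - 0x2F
Convert 0x2B (hexadecimal) → 2×16 + 11 = 43 (decimal)
Convert 0x2F (hexadecimal) → 2×16 + 15 = 47 (decimal)
Expression in decimal: (43 + 30) × 9 - 47
Parentheses first: 43 + 30 = 73
Multiply: 73 × 9 = 657
Subtract: 657 - 47 = 610
610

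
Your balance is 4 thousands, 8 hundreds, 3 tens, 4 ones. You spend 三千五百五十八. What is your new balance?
Convert 4 thousands, 8 hundreds, 3 tens, 4 ones (place-value notation) → 4×1000 + 8×100 + 3×10 + 4 = 4834 (decimal)
Convert 三千五百五十八 (Chinese numeral) → 3×1000 + 5×100 + 5×10 + 8 = 3558 (decimal)
Compute 4834 - 3558 = 1276
1276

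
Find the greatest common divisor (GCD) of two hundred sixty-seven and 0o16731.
Convert two hundred sixty-seven (English words) → 2×100 + 67 = 267 (decimal)
Convert 0o16731 (octal) → 1×4096 + 6×512 + 7×64 + 3×8 + 1 = 7641 (decimal)
Compute gcd(267, 7641) = 3
3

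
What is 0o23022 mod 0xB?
Convert 0o23022 (octal) → 2×4096 + 3×512 + 2×8 + 2 = 9746 (decimal)
Convert 0xB (hexadecimal) → 11 (decimal)
Compute 9746 mod 11 = 0
0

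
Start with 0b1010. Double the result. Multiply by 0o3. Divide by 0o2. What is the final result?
Convert 0b1010 (binary) → 8 + 2 = 10 (decimal)
Start: 10
10 × 2 = 20
Convert 0o3 (octal) → 3 (decimal)
20 × 3 = 60
Convert 0o2 (octal) → 2 (decimal)
60 ÷ 2 = 30
30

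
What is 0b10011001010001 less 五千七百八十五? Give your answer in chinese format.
Convert 0b10011001010001 (binary) → 8192 + 1024 + 512 + 64 + 16 + 1 = 9809 (decimal)
Convert 五千七百八十五 (Chinese numeral) → 5×1000 + 7×100 + 8×10 + 5 = 5785 (decimal)
Compute 9809 - 5785 = 4024
Convert 4024 (decimal) → 4024 = 4×1000 + 2×10 + 4 → 四千零二十四 (Chinese numeral)
四千零二十四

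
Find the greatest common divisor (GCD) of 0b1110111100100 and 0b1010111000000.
Convert 0b1110111100100 (binary) → 4096 + 2048 + 1024 + 256 + 128 + 64 + 32 + 4 = 7652 (decimal)
Convert 0b1010111000000 (binary) → 4096 + 1024 + 256 + 128 + 64 = 5568 (decimal)
Compute gcd(7652, 5568) = 4
4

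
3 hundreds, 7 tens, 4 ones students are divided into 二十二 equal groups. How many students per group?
Convert 3 hundreds, 7 tens, 4 ones (place-value notation) → 3×100 + 7×10 + 4 = 374 (decimal)
Convert 二十二 (Chinese numeral) → 2×10 + 2 = 22 (decimal)
Compute 374 ÷ 22 = 17
17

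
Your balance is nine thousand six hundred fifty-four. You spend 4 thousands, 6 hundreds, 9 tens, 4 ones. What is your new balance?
Convert nine thousand six hundred fifty-four (English words) → 9×1000 + 6×100 + 54 = 9654 (decimal)
Convert 4 thousands, 6 hundreds, 9 tens, 4 ones (place-value notation) → 4×1000 + 6×100 + 9×10 + 4 = 4694 (decimal)
Compute 9654 - 4694 = 4960
4960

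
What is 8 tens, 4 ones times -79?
Convert 8 tens, 4 ones (place-value notation) → 8×10 + 4 = 84 (decimal)
Compute 84 × -79 = -6636
-6636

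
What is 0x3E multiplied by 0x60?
Convert 0x3E (hexadecimal) → 3×16 + 14 = 62 (decimal)
Convert 0x60 (hexadecimal) → 6×16 = 96 (decimal)
Compute 62 × 96 = 5952
5952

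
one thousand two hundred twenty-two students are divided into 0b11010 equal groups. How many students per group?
Convert one thousand two hundred twenty-two (English words) → 1×1000 + 2×100 + 22 = 1222 (decimal)
Convert 0b11010 (binary) → 16 + 8 + 2 = 26 (decimal)
Compute 1222 ÷ 26 = 47
47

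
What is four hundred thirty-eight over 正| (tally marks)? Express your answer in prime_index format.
Convert four hundred thirty-eight (English words) → 4×100 + 38 = 438 (decimal)
Convert 正| (tally marks) → 5 + 1 = 6 (decimal)
Compute 438 ÷ 6 = 73
Convert 73 (decimal) → the 21st prime (prime index)
the 21st prime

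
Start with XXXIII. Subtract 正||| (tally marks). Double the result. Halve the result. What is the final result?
Convert XXXIII (Roman numeral) → 10 + 10 + 10 + 1 + 1 + 1 = 33 (decimal)
Start: 33
Convert 正||| (tally marks) → 5 + 3 = 8 (decimal)
33 - 8 = 25
25 × 2 = 50
50 ÷ 2 = 25
25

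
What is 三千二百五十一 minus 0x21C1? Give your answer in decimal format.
Convert 三千二百五十一 (Chinese numeral) → 3×1000 + 2×100 + 5×10 + 1 = 3251 (decimal)
Convert 0x21C1 (hexadecimal) → 2×4096 + 1×256 + 12×16 + 1 = 8641 (decimal)
Compute 3251 - 8641 = -5390
-5390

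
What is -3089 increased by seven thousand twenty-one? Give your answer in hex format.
Convert seven thousand twenty-one (English words) → 7×1000 + 21 = 7021 (decimal)
Compute -3089 + 7021 = 3932
Convert 3932 (decimal) → 3932 = 15×256 + 5×16 + 12 → 0xF5C (hexadecimal)
0xF5C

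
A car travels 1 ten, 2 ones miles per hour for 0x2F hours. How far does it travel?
Convert 1 ten, 2 ones (place-value notation) → 1×10 + 2 = 12 (decimal)
Convert 0x2F (hexadecimal) → 2×16 + 15 = 47 (decimal)
Compute 12 × 47 = 564
564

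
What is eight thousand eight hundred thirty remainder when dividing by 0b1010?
Convert eight thousand eight hundred thirty (English words) → 8×1000 + 8×100 + 30 = 8830 (decimal)
Convert 0b1010 (binary) → 8 + 2 = 10 (decimal)
Compute 8830 mod 10 = 0
0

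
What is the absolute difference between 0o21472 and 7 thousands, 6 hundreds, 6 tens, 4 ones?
Convert 0o21472 (octal) → 2×4096 + 1×512 + 4×64 + 7×8 + 2 = 9018 (decimal)
Convert 7 thousands, 6 hundreds, 6 tens, 4 ones (place-value notation) → 7×1000 + 6×100 + 6×10 + 4 = 7664 (decimal)
Compute |9018 - 7664| = 1354
1354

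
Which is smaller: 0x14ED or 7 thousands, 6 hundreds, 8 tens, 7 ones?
Convert 0x14ED (hexadecimal) → 1×4096 + 4×256 + 14×16 + 13 = 5357 (decimal)
Convert 7 thousands, 6 hundreds, 8 tens, 7 ones (place-value notation) → 7×1000 + 6×100 + 8×10 + 7 = 7687 (decimal)
Compare 5357 vs 7687: smaller = 5357
5357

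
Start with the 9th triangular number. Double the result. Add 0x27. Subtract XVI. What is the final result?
Convert the 9th triangular number (triangular index) → 9×10/2 = 45 (decimal)
Start: 45
45 × 2 = 90
Convert 0x27 (hexadecimal) → 2×16 + 7 = 39 (decimal)
90 + 39 = 129
Convert XVI (Roman numeral) → 10 + 5 + 1 = 16 (decimal)
129 - 16 = 113
113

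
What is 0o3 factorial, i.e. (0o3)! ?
Convert 0o3 (octal) → 3 (decimal)
Compute 3! = 6
6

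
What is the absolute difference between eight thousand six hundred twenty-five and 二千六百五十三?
Convert eight thousand six hundred twenty-five (English words) → 8×1000 + 6×100 + 25 = 8625 (decimal)
Convert 二千六百五十三 (Chinese numeral) → 2×1000 + 6×100 + 5×10 + 3 = 2653 (decimal)
Compute |8625 - 2653| = 5972
5972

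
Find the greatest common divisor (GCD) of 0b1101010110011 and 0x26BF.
Convert 0b1101010110011 (binary) → 4096 + 2048 + 512 + 128 + 32 + 16 + 2 + 1 = 6835 (decimal)
Convert 0x26BF (hexadecimal) → 2×4096 + 6×256 + 11×16 + 15 = 9919 (decimal)
Compute gcd(6835, 9919) = 1
1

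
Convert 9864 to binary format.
Convert 9864 (decimal) → 9864 = 8192 + 1024 + 512 + 128 + 8 → 0b10011010001000 (binary)
0b10011010001000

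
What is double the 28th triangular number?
The 28th triangular number = 28×29/2 = 406
Compute 406 × 2 = 812
812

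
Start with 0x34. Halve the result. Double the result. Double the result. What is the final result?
Convert 0x34 (hexadecimal) → 3×16 + 4 = 52 (decimal)
Start: 52
52 ÷ 2 = 26
26 × 2 = 52
52 × 2 = 104
104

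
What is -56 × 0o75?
Convert 0o75 (octal) → 7×8 + 5 = 61 (decimal)
Compute -56 × 61 = -3416
-3416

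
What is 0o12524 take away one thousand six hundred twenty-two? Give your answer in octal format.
Convert 0o12524 (octal) → 1×4096 + 2×512 + 5×64 + 2×8 + 4 = 5460 (decimal)
Convert one thousand six hundred twenty-two (English words) → 1×1000 + 6×100 + 22 = 1622 (decimal)
Compute 5460 - 1622 = 3838
Convert 3838 (decimal) → 3838 = 7×512 + 3×64 + 7×8 + 6 → 0o7376 (octal)
0o7376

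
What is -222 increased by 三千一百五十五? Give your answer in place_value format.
Convert 三千一百五十五 (Chinese numeral) → 3×1000 + 1×100 + 5×10 + 5 = 3155 (decimal)
Compute -222 + 3155 = 2933
Convert 2933 (decimal) → 2933 = 2×1000 + 9×100 + 3×10 + 3 → 2 thousands, 9 hundreds, 3 tens, 3 ones (place-value notation)
2 thousands, 9 hundreds, 3 tens, 3 ones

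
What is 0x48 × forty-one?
Convert 0x48 (hexadecimal) → 4×16 + 8 = 72 (decimal)
Convert forty-one (English words) → 41 (decimal)
Compute 72 × 41 = 2952
2952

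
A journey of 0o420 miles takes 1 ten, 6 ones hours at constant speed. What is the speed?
Convert 0o420 (octal) → 4×64 + 2×8 = 272 (decimal)
Convert 1 ten, 6 ones (place-value notation) → 1×10 + 6 = 16 (decimal)
Compute 272 ÷ 16 = 17
17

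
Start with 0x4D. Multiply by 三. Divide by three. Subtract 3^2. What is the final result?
Convert 0x4D (hexadecimal) → 4×16 + 13 = 77 (decimal)
Start: 77
Convert 三 (Chinese numeral) → 3 (decimal)
77 × 3 = 231
Convert three (English words) → 3 (decimal)
231 ÷ 3 = 77
Convert 3^2 (power) → 9 (decimal)
77 - 9 = 68
68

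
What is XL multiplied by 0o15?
Convert XL (Roman numeral) → 40 (decimal)
Convert 0o15 (octal) → 1×8 + 5 = 13 (decimal)
Compute 40 × 13 = 520
520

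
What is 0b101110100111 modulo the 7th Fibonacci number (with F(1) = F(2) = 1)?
Convert 0b101110100111 (binary) → 2048 + 512 + 256 + 128 + 32 + 4 + 2 + 1 = 2983 (decimal)
Convert the 7th Fibonacci number (with F(1) = F(2) = 1) (Fibonacci index) → 1, 1, 2, 3, 5, 8, 13 → 13 (decimal)
Compute 2983 mod 13 = 6
6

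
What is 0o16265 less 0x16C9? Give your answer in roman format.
Convert 0o16265 (octal) → 1×4096 + 6×512 + 2×64 + 6×8 + 5 = 7349 (decimal)
Convert 0x16C9 (hexadecimal) → 1×4096 + 6×256 + 12×16 + 9 = 5833 (decimal)
Compute 7349 - 5833 = 1516
Convert 1516 (decimal) → 1516 = 1000 + 500 + 10 + 5 + 1 → MDXVI (Roman numeral)
MDXVI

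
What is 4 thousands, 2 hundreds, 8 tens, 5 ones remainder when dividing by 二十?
Convert 4 thousands, 2 hundreds, 8 tens, 5 ones (place-value notation) → 4×1000 + 2×100 + 8×10 + 5 = 4285 (decimal)
Convert 二十 (Chinese numeral) → 2×10 = 20 (decimal)
Compute 4285 mod 20 = 5
5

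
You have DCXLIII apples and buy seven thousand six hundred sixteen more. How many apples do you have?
Convert DCXLIII (Roman numeral) → 500 + 100 + 40 + 1 + 1 + 1 = 643 (decimal)
Convert seven thousand six hundred sixteen (English words) → 7×1000 + 6×100 + 16 = 7616 (decimal)
Compute 643 + 7616 = 8259
8259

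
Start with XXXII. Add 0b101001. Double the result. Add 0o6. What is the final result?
Convert XXXII (Roman numeral) → 10 + 10 + 10 + 1 + 1 = 32 (decimal)
Start: 32
Convert 0b101001 (binary) → 32 + 8 + 1 = 41 (decimal)
32 + 41 = 73
73 × 2 = 146
Convert 0o6 (octal) → 6 (decimal)
146 + 6 = 152
152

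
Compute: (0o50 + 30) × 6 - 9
Convert 0o50 (octal) → 5×8 = 40 (decimal)
Expression in decimal: (40 + 30) × 6 - 9
Parentheses first: 40 + 30 = 70
Multiply: 70 × 6 = 420
Subtract: 420 - 9 = 411
411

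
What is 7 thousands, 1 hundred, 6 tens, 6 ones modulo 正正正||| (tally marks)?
Convert 7 thousands, 1 hundred, 6 tens, 6 ones (place-value notation) → 7×1000 + 1×100 + 6×10 + 6 = 7166 (decimal)
Convert 正正正||| (tally marks) → 5 + 5 + 5 + 3 = 18 (decimal)
Compute 7166 mod 18 = 2
2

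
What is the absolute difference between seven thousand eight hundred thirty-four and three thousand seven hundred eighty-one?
Convert seven thousand eight hundred thirty-four (English words) → 7×1000 + 8×100 + 34 = 7834 (decimal)
Convert three thousand seven hundred eighty-one (English words) → 3×1000 + 7×100 + 81 = 3781 (decimal)
Compute |7834 - 3781| = 4053
4053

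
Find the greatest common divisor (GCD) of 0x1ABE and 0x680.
Convert 0x1ABE (hexadecimal) → 1×4096 + 10×256 + 11×16 + 14 = 6846 (decimal)
Convert 0x680 (hexadecimal) → 6×256 + 8×16 = 1664 (decimal)
Compute gcd(6846, 1664) = 2
2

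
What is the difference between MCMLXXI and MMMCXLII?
Convert MCMLXXI (Roman numeral) → 1000 + 900 + 50 + 10 + 10 + 1 = 1971 (decimal)
Convert MMMCXLII (Roman numeral) → 1000 + 1000 + 1000 + 100 + 40 + 1 + 1 = 3142 (decimal)
Difference: |1971 - 3142| = 1171
1171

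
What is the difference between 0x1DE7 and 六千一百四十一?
Convert 0x1DE7 (hexadecimal) → 1×4096 + 13×256 + 14×16 + 7 = 7655 (decimal)
Convert 六千一百四十一 (Chinese numeral) → 6×1000 + 1×100 + 4×10 + 1 = 6141 (decimal)
Difference: |7655 - 6141| = 1514
1514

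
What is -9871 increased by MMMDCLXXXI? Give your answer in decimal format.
Convert MMMDCLXXXI (Roman numeral) → 1000 + 1000 + 1000 + 500 + 100 + 50 + 10 + 10 + 10 + 1 = 3681 (decimal)
Compute -9871 + 3681 = -6190
-6190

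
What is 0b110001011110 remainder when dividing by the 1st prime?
Convert 0b110001011110 (binary) → 2048 + 1024 + 64 + 16 + 8 + 4 + 2 = 3166 (decimal)
Convert the 1st prime (prime index) → 2 (decimal)
Compute 3166 mod 2 = 0
0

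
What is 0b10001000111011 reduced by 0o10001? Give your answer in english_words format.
Convert 0b10001000111011 (binary) → 8192 + 512 + 32 + 16 + 8 + 2 + 1 = 8763 (decimal)
Convert 0o10001 (octal) → 1×4096 + 1 = 4097 (decimal)
Compute 8763 - 4097 = 4666
Convert 4666 (decimal) → 4666 = 4×1000 + 6×100 + 66 → four thousand six hundred sixty-six (English words)
four thousand six hundred sixty-six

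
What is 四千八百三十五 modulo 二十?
Convert 四千八百三十五 (Chinese numeral) → 4×1000 + 8×100 + 3×10 + 5 = 4835 (decimal)
Convert 二十 (Chinese numeral) → 2×10 = 20 (decimal)
Compute 4835 mod 20 = 15
15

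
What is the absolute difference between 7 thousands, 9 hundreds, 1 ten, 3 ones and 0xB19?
Convert 7 thousands, 9 hundreds, 1 ten, 3 ones (place-value notation) → 7×1000 + 9×100 + 1×10 + 3 = 7913 (decimal)
Convert 0xB19 (hexadecimal) → 11×256 + 1×16 + 9 = 2841 (decimal)
Compute |7913 - 2841| = 5072
5072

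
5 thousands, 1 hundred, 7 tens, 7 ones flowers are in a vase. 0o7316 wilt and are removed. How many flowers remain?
Convert 5 thousands, 1 hundred, 7 tens, 7 ones (place-value notation) → 5×1000 + 1×100 + 7×10 + 7 = 5177 (decimal)
Convert 0o7316 (octal) → 7×512 + 3×64 + 1×8 + 6 = 3790 (decimal)
Compute 5177 - 3790 = 1387
1387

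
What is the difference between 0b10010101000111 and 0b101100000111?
Convert 0b10010101000111 (binary) → 8192 + 1024 + 256 + 64 + 4 + 2 + 1 = 9543 (decimal)
Convert 0b101100000111 (binary) → 2048 + 512 + 256 + 4 + 2 + 1 = 2823 (decimal)
Difference: |9543 - 2823| = 6720
6720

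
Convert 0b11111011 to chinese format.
Convert 0b11111011 (binary) → 128 + 64 + 32 + 16 + 8 + 2 + 1 = 251 (decimal)
Convert 251 (decimal) → 251 = 2×100 + 5×10 + 1 → 二百五十一 (Chinese numeral)
二百五十一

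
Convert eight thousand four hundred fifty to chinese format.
Convert eight thousand four hundred fifty (English words) → 8×1000 + 4×100 + 50 = 8450 (decimal)
Convert 8450 (decimal) → 8450 = 8×1000 + 4×100 + 5×10 → 八千四百五十 (Chinese numeral)
八千四百五十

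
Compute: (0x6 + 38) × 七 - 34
Convert 0x6 (hexadecimal) → 6 (decimal)
Convert 七 (Chinese numeral) → 7 (decimal)
Expression in decimal: (6 + 38) × 7 - 34
Parentheses first: 6 + 38 = 44
Multiply: 44 × 7 = 308
Subtract: 308 - 34 = 274
274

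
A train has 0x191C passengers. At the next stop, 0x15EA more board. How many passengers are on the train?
Convert 0x191C (hexadecimal) → 1×4096 + 9×256 + 1×16 + 12 = 6428 (decimal)
Convert 0x15EA (hexadecimal) → 1×4096 + 5×256 + 14×16 + 10 = 5610 (decimal)
Compute 6428 + 5610 = 12038
12038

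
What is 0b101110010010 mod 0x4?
Convert 0b101110010010 (binary) → 2048 + 512 + 256 + 128 + 16 + 2 = 2962 (decimal)
Convert 0x4 (hexadecimal) → 4 (decimal)
Compute 2962 mod 4 = 2
2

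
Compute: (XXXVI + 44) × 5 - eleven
Convert XXXVI (Roman numeral) → 10 + 10 + 10 + 5 + 1 = 36 (decimal)
Convert eleven (English words) → 11 (decimal)
Expression in decimal: (36 + 44) × 5 - 11
Parentheses first: 36 + 44 = 80
Multiply: 80 × 5 = 400
Subtract: 400 - 11 = 389
389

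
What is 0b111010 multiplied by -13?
Convert 0b111010 (binary) → 32 + 16 + 8 + 2 = 58 (decimal)
Compute 58 × -13 = -754
-754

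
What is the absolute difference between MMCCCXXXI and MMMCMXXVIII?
Convert MMCCCXXXI (Roman numeral) → 1000 + 1000 + 100 + 100 + 100 + 10 + 10 + 10 + 1 = 2331 (decimal)
Convert MMMCMXXVIII (Roman numeral) → 1000 + 1000 + 1000 + 900 + 10 + 10 + 5 + 1 + 1 + 1 = 3928 (decimal)
Compute |2331 - 3928| = 1597
1597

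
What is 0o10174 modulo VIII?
Convert 0o10174 (octal) → 1×4096 + 1×64 + 7×8 + 4 = 4220 (decimal)
Convert VIII (Roman numeral) → 5 + 1 + 1 + 1 = 8 (decimal)
Compute 4220 mod 8 = 4
4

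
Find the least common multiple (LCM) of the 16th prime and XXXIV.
Convert the 16th prime (prime index) → 53 (decimal)
Convert XXXIV (Roman numeral) → 10 + 10 + 10 + 4 = 34 (decimal)
Compute lcm(53, 34) = 1802
1802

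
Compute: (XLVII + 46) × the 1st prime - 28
Convert XLVII (Roman numeral) → 40 + 5 + 1 + 1 = 47 (decimal)
Convert the 1st prime (prime index) → 2 (decimal)
Expression in decimal: (47 + 46) × 2 - 28
Parentheses first: 47 + 46 = 93
Multiply: 93 × 2 = 186
Subtract: 186 - 28 = 158
158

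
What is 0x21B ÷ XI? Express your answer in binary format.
Convert 0x21B (hexadecimal) → 2×256 + 1×16 + 11 = 539 (decimal)
Convert XI (Roman numeral) → 10 + 1 = 11 (decimal)
Compute 539 ÷ 11 = 49
Convert 49 (decimal) → 49 = 32 + 16 + 1 → 0b110001 (binary)
0b110001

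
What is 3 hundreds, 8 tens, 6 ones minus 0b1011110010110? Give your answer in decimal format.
Convert 3 hundreds, 8 tens, 6 ones (place-value notation) → 3×100 + 8×10 + 6 = 386 (decimal)
Convert 0b1011110010110 (binary) → 4096 + 1024 + 512 + 256 + 128 + 16 + 4 + 2 = 6038 (decimal)
Compute 386 - 6038 = -5652
-5652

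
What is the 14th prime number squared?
The 14th prime number = 43
Compute 43² = 43 × 43 = 1849
1849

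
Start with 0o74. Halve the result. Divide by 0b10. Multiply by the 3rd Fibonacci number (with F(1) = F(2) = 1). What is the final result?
Convert 0o74 (octal) → 7×8 + 4 = 60 (decimal)
Start: 60
60 ÷ 2 = 30
Convert 0b10 (binary) → 2 (decimal)
30 ÷ 2 = 15
Convert the 3rd Fibonacci number (with F(1) = F(2) = 1) (Fibonacci index) → 1, 1, 2 → 2 (decimal)
15 × 2 = 30
30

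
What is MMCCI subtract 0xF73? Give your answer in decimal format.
Convert MMCCI (Roman numeral) → 1000 + 1000 + 100 + 100 + 1 = 2201 (decimal)
Convert 0xF73 (hexadecimal) → 15×256 + 7×16 + 3 = 3955 (decimal)
Compute 2201 - 3955 = -1754
-1754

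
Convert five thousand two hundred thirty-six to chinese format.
Convert five thousand two hundred thirty-six (English words) → 5×1000 + 2×100 + 36 = 5236 (decimal)
Convert 5236 (decimal) → 5236 = 5×1000 + 2×100 + 3×10 + 6 → 五千二百三十六 (Chinese numeral)
五千二百三十六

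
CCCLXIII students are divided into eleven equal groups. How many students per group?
Convert CCCLXIII (Roman numeral) → 100 + 100 + 100 + 50 + 10 + 1 + 1 + 1 = 363 (decimal)
Convert eleven (English words) → 11 (decimal)
Compute 363 ÷ 11 = 33
33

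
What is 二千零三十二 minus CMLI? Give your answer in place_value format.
Convert 二千零三十二 (Chinese numeral) → 2×1000 + 3×10 + 2 = 2032 (decimal)
Convert CMLI (Roman numeral) → 900 + 50 + 1 = 951 (decimal)
Compute 2032 - 951 = 1081
Convert 1081 (decimal) → 1081 = 1×1000 + 8×10 + 1 → 1 thousand, 8 tens, 1 one (place-value notation)
1 thousand, 8 tens, 1 one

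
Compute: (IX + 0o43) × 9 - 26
Convert IX (Roman numeral) → 9 (decimal)
Convert 0o43 (octal) → 4×8 + 3 = 35 (decimal)
Expression in decimal: (9 + 35) × 9 - 26
Parentheses first: 9 + 35 = 44
Multiply: 44 × 9 = 396
Subtract: 396 - 26 = 370
370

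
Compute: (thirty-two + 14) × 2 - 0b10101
Convert thirty-two (English words) → 32 (decimal)
Convert 0b10101 (binary) → 16 + 4 + 1 = 21 (decimal)
Expression in decimal: (32 + 14) × 2 - 21
Parentheses first: 32 + 14 = 46
Multiply: 46 × 2 = 92
Subtract: 92 - 21 = 71
71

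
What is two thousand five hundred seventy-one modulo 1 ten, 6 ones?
Convert two thousand five hundred seventy-one (English words) → 2×1000 + 5×100 + 71 = 2571 (decimal)
Convert 1 ten, 6 ones (place-value notation) → 1×10 + 6 = 16 (decimal)
Compute 2571 mod 16 = 11
11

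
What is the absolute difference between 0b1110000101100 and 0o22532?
Convert 0b1110000101100 (binary) → 4096 + 2048 + 1024 + 32 + 8 + 4 = 7212 (decimal)
Convert 0o22532 (octal) → 2×4096 + 2×512 + 5×64 + 3×8 + 2 = 9562 (decimal)
Compute |7212 - 9562| = 2350
2350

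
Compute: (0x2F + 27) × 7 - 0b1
Convert 0x2F (hexadecimal) → 2×16 + 15 = 47 (decimal)
Convert 0b1 (binary) → 1 (decimal)
Expression in decimal: (47 + 27) × 7 - 1
Parentheses first: 47 + 27 = 74
Multiply: 74 × 7 = 518
Subtract: 518 - 1 = 517
517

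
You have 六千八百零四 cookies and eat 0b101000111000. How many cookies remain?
Convert 六千八百零四 (Chinese numeral) → 6×1000 + 8×100 + 4 = 6804 (decimal)
Convert 0b101000111000 (binary) → 2048 + 512 + 32 + 16 + 8 = 2616 (decimal)
Compute 6804 - 2616 = 4188
4188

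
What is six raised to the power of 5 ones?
Convert six (English words) → 6 (decimal)
Convert 5 ones (place-value notation) → 5 (decimal)
Compute 6 ^ 5 = 7776
7776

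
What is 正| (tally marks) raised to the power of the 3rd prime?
Convert 正| (tally marks) → 5 + 1 = 6 (decimal)
Convert the 3rd prime (prime index) → 5 (decimal)
Compute 6 ^ 5 = 7776
7776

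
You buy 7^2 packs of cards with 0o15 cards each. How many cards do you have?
Convert 0o15 (octal) → 1×8 + 5 = 13 (decimal)
Convert 7^2 (power) → 49 (decimal)
Compute 13 × 49 = 637
637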